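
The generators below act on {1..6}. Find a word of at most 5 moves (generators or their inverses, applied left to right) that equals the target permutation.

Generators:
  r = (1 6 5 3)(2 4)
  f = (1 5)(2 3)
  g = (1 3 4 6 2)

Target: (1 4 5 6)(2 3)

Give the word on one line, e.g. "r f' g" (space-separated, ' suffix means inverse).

g f' r

  after g: (1 3 4 6 2)
  after f': (1 2 5)(3 4 6)
  after r: (1 4 5 6)(2 3)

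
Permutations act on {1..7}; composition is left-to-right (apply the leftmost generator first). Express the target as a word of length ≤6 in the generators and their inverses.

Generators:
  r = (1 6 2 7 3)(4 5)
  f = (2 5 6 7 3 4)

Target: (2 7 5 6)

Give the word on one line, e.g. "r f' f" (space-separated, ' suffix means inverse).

f' r' r' f r

  after f': (2 4 3 7 6 5)
  after r': (1 3 2 5 6 4 7)
  after r': (1 7 3 6 5)(2 4)
  after f: (1 3 7 4 5)
  after r: (2 7 5 6)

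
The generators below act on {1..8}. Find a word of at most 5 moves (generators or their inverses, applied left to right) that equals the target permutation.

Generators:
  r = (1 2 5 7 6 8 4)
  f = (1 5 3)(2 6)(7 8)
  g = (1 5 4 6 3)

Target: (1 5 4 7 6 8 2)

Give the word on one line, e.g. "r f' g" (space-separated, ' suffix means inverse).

r' f g'

  after r': (1 4 8 6 7 5 2)
  after f: (1 4 7 3)(2 5 6 8)
  after g': (1 5 4 7 6 8 2)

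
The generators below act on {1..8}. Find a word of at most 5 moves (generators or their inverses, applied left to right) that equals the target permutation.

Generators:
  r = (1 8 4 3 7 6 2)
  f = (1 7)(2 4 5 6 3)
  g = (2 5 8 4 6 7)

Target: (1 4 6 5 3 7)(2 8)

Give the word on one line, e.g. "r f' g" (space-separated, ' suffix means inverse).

f g' f' f'

  after f: (1 7)(2 4 5 6 3)
  after g': (1 6 3 7)(2 8 5 4)
  after f': (1 5 2 8 4 3)
  after f': (1 4 6 5 3 7)(2 8)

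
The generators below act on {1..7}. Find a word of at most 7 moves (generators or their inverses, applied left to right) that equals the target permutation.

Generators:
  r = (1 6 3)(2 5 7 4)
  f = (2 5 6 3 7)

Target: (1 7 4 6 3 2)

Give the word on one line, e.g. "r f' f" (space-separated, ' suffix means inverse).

r r f' r f

  after r: (1 6 3)(2 5 7 4)
  after r: (1 3 6)(2 7)(4 5)
  after f': (1 6)(2 3 5 4)
  after r: (1 3 7 4 5 2)
  after f: (1 7 4 6 3 2)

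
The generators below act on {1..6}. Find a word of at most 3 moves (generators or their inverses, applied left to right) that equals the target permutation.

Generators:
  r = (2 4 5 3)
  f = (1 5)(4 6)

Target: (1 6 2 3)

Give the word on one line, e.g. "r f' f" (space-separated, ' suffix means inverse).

f r' f

  after f: (1 5)(4 6)
  after r': (1 4 6 2 3 5)
  after f: (1 6 2 3)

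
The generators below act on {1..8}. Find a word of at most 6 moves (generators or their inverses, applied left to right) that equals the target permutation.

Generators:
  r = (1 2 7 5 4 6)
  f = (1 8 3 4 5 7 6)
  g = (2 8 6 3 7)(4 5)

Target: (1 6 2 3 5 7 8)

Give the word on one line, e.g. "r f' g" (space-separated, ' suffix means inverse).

g r g g

  after g: (2 8 6 3 7)(4 5)
  after r: (1 2 8)(3 5 6)
  after g: (1 8)(2 6 7)(3 4 5)
  after g: (1 6 2 3 5 7 8)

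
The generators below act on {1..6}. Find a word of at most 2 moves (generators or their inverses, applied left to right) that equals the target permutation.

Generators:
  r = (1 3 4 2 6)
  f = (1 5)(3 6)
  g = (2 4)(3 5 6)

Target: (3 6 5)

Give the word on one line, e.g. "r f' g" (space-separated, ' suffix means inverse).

g g

  after g: (2 4)(3 5 6)
  after g: (3 6 5)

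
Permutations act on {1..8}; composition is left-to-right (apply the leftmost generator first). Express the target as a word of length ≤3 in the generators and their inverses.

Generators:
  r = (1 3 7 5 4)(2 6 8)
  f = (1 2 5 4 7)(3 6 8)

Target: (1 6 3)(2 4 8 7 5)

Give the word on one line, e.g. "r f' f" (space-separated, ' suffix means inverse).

  after f: (1 2 5 4 7)(3 6 8)
  after r': (1 8)(2 7 4 3)
  after f': (1 6 3)(2 4 8 7 5)

f r' f'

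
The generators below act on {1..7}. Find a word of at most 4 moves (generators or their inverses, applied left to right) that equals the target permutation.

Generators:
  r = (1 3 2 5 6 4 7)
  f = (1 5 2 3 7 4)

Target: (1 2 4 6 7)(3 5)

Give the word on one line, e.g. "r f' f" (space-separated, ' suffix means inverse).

r r f r

  after r: (1 3 2 5 6 4 7)
  after r: (1 2 6 7 3 5 4)
  after f: (1 3 2 6 4 5)
  after r: (1 2 4 6 7)(3 5)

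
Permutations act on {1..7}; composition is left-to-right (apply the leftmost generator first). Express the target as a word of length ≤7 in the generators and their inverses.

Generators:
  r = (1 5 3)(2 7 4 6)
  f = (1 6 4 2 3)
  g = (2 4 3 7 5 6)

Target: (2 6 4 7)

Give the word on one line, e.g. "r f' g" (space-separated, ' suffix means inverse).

r r f' r' f'

  after r: (1 5 3)(2 7 4 6)
  after r: (1 3 5)(2 4)(6 7)
  after f': (1 2 6 7)(3 5)
  after r': (1 6 2 4 7 3)
  after f': (2 6 4 7)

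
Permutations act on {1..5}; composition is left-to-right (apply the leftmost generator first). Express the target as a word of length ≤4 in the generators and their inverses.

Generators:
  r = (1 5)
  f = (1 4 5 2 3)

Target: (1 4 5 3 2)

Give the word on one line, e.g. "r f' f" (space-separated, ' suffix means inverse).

  after r: (1 5)
  after f': (1 4)(2 5 3)
  after r': (1 4 5 3 2)

r f' r'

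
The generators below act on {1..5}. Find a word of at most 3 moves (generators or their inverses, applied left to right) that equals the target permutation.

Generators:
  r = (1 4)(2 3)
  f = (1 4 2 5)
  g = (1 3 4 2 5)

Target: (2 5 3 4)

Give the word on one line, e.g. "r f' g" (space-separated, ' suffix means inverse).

g f g'

  after g: (1 3 4 2 5)
  after f: (1 3 2)(4 5)
  after g': (2 5 3 4)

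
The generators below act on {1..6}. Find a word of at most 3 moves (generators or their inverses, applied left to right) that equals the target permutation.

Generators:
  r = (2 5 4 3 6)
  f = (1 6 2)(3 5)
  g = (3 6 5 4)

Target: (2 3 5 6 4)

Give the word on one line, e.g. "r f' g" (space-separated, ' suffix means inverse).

r' r'

  after r': (2 6 3 4 5)
  after r': (2 3 5 6 4)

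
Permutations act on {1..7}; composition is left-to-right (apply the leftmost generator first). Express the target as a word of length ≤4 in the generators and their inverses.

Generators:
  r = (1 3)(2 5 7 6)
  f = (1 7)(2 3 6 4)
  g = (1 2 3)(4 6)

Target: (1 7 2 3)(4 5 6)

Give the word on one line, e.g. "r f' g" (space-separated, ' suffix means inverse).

  after g: (1 2 3)(4 6)
  after r: (1 5 7 6 4 2)
  after r: (1 7 2 3)(4 5 6)

g r r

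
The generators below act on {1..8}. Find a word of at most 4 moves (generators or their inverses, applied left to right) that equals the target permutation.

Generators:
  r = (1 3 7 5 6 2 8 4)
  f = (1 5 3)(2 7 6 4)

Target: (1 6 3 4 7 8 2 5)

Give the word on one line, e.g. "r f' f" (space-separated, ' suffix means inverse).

  after f': (1 3 5)(2 4 6 7)
  after r: (1 7 8 4 2)(3 6 5)
  after f: (1 6 3 4 7 8 2 5)

f' r f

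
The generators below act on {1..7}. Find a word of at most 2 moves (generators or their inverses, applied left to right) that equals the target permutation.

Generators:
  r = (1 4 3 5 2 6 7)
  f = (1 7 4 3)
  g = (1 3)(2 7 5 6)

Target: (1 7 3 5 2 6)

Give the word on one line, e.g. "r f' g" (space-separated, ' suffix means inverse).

r f'

  after r: (1 4 3 5 2 6 7)
  after f': (1 7 3 5 2 6)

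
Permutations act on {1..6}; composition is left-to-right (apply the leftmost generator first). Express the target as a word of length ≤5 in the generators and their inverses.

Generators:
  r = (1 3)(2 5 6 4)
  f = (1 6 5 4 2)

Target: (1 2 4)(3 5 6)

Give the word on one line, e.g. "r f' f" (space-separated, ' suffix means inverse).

  after f: (1 6 5 4 2)
  after f: (1 5 2 6 4)
  after r: (1 6 2 4 3)
  after f: (1 5 4 3 6)
  after r': (1 2 4)(3 5 6)

f f r f r'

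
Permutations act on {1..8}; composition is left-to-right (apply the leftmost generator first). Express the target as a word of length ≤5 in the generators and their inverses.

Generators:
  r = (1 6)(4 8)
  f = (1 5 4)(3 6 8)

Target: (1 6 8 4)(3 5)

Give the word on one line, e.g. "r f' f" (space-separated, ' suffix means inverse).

f' r' f'

  after f': (1 4 5)(3 8 6)
  after r': (1 8)(3 4 5 6)
  after f': (1 6 8 4)(3 5)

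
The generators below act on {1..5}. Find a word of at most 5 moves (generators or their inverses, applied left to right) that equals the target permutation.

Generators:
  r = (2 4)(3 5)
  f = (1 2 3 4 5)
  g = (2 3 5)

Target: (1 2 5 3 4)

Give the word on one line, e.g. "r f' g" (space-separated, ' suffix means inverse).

r' g' f

  after r': (2 4)(3 5)
  after g': (2 4 5)
  after f: (1 2 5 3 4)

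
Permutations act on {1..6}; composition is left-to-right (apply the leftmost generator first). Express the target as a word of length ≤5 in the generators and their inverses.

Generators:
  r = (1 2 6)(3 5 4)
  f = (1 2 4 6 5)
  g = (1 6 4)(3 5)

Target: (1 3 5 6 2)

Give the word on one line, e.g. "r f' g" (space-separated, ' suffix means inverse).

f f r

  after f: (1 2 4 6 5)
  after f: (1 4 5 2 6)
  after r: (1 3 5 6 2)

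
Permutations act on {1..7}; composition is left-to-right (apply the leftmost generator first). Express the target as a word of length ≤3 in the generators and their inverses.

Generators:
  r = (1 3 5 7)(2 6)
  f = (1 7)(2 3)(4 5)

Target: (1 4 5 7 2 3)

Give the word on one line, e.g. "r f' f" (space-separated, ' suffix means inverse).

r r f'

  after r: (1 3 5 7)(2 6)
  after r: (1 5)(3 7)
  after f': (1 4 5 7 2 3)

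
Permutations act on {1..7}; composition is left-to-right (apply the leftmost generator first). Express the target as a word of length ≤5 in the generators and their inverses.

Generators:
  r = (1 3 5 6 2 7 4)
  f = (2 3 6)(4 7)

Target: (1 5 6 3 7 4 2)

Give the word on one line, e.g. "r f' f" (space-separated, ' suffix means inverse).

  after f': (2 6 3)(4 7)
  after r: (1 3 7)(5 6)
  after f: (1 6 5 2 3 4 7)
  after r': (1 5 6 3 7 4 2)

f' r f r'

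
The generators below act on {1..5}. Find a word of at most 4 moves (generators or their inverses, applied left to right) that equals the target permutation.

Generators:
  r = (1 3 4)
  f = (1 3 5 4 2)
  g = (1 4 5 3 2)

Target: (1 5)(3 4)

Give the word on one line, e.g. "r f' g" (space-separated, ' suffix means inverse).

r f' r g'

  after r: (1 3 4)
  after f': (2 4)(3 5)
  after r: (1 3 5 4 2)
  after g': (1 5)(3 4)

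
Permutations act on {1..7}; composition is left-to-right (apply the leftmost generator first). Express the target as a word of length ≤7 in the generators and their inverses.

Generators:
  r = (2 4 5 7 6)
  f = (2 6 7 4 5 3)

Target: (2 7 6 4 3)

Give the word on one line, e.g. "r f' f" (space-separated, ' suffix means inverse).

  after f': (2 3 5 4 7 6)
  after r': (2 3 4 5)
  after f: (3 5 6 7 4)
  after r': (2 6 5 7)(3 4)
  after r': (2 7 6 4 3)

f' r' f r' r'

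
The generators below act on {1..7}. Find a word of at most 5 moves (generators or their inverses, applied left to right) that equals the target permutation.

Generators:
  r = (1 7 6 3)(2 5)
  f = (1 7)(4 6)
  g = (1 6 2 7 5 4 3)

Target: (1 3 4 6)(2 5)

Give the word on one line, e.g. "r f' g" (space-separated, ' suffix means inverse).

r' f' f' f'

  after r': (1 3 6 7)(2 5)
  after f': (1 3 4 6)(2 5)
  after f': (1 3 6 7)(2 5)
  after f': (1 3 4 6)(2 5)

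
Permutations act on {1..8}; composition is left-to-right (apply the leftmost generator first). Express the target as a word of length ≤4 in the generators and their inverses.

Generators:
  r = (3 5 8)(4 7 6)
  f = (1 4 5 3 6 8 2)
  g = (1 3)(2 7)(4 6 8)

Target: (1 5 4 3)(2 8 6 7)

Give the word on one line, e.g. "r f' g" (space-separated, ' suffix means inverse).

g' r g' g'

  after g': (1 3)(2 7)(4 8 6)
  after r: (1 5 8 4 3)(2 6 7)
  after g': (1 5 6 2 4)
  after g': (1 5 4 3)(2 8 6 7)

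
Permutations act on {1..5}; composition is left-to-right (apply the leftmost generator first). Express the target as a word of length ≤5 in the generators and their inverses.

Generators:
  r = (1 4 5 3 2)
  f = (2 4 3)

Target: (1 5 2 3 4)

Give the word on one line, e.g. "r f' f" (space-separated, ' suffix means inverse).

  after f: (2 4 3)
  after r: (1 4 2 5 3)
  after r: (1 5 2 3 4)

f r r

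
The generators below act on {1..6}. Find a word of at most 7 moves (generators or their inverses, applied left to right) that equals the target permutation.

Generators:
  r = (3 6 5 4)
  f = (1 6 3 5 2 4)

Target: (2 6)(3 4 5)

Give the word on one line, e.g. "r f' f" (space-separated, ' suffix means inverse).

f r' r' f r

  after f: (1 6 3 5 2 4)
  after r': (1 3 6 4)(2 5)
  after r': (1 4)(2 6 5)
  after f: (2 3 5 4 6)
  after r: (2 6)(3 4 5)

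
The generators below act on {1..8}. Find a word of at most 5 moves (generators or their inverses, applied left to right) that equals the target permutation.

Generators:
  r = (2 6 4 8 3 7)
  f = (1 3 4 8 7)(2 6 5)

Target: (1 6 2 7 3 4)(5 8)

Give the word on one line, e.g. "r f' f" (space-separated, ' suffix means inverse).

  after f: (1 3 4 8 7)(2 6 5)
  after r: (1 7)(2 4 3 8)(5 6)
  after r: (1 2 8 6 5 4 7)
  after f: (1 6 2 7 3 4)(5 8)

f r r f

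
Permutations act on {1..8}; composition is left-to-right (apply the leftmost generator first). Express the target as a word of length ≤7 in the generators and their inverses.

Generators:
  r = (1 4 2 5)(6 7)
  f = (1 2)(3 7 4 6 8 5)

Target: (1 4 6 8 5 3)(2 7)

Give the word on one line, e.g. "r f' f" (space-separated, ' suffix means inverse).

r' f' r f' f'

  after r': (1 5 2 4)(6 7)
  after f': (1 8 6 3 5)(2 7 4)
  after r: (1 8 7 2 6 3)(4 5)
  after f': (1 6 5 7)(2 4 8 3)
  after f': (1 4 6 8 5 3)(2 7)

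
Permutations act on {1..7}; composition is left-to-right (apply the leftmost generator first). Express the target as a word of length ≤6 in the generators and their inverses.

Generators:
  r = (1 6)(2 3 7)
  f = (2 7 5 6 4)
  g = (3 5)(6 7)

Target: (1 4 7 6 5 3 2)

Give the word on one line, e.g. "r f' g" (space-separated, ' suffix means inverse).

f f r' f r

  after f: (2 7 5 6 4)
  after f: (2 5 4 7 6)
  after r': (1 6 7)(2 5 4 3)
  after f: (1 4 3 7)(2 6 5)
  after r: (1 4 7 6 5 3 2)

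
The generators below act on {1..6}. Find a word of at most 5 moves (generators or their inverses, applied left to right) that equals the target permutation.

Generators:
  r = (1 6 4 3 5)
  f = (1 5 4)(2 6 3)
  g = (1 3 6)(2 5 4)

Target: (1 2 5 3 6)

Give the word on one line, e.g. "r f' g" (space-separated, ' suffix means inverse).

r f' r

  after r: (1 6 4 3 5)
  after f': (1 2 3)(4 6 5)
  after r: (1 2 5 3 6)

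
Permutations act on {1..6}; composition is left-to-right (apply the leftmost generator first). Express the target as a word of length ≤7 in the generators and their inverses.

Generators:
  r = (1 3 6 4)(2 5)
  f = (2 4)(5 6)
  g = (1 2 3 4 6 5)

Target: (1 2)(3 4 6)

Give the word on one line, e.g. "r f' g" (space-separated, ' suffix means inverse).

g r' g' r' g'

  after g: (1 2 3 4 6 5)
  after r': (1 5 4 3 6 2)
  after g': (1 6)(2 5 3 4)
  after r': (1 3 6 4 5)
  after g': (1 2)(3 4 6)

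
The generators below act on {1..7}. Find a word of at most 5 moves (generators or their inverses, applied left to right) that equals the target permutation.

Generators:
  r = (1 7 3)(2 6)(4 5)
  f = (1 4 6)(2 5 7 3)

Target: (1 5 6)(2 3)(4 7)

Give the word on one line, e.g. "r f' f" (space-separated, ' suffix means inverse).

  after r': (1 3 7)(2 6)(4 5)
  after f': (1 7 6 3 5)(2 4)
  after f': (1 5 6 7 4 3 2)
  after r: (1 4)(2 7 5)(3 6)
  after r: (1 5 6)(2 3)(4 7)

r' f' f' r r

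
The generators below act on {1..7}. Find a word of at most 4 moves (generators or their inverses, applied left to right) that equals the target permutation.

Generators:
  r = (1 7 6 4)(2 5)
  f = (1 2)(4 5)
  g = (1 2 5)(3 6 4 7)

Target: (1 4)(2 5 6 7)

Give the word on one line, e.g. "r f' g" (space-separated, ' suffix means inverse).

f' r' f

  after f': (1 2)(4 5)
  after r': (1 5 6 7)(2 4)
  after f: (1 4)(2 5 6 7)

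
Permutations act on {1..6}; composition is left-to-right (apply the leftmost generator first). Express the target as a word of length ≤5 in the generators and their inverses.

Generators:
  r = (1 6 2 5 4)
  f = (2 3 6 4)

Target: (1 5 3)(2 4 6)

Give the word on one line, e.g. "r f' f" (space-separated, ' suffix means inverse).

  after f': (2 4 6 3)
  after r': (1 4)(2 5)(3 6)
  after f: (1 2 5 3 4)
  after r: (1 5 3)(2 4 6)

f' r' f r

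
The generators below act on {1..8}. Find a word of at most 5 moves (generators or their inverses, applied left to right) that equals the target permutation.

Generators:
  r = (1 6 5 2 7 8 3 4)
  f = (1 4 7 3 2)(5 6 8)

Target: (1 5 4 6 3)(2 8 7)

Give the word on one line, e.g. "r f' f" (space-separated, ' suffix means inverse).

  after f': (1 2 3 7 4)(5 8 6)
  after r: (1 7)(2 4 6)(3 8 5)
  after f: (1 3 5 2 7 4 8 6)
  after f: (1 2 3 6 4 5)
  after r': (1 5 4 6 3)(2 8 7)

f' r f f r'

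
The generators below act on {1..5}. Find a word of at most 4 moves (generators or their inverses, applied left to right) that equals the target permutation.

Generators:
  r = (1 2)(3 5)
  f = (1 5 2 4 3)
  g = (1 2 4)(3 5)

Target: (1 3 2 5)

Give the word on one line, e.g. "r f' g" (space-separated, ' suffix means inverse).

  after f': (1 3 4 2 5)
  after g: (1 5 2 3)
  after r: (1 3 2 5)

f' g r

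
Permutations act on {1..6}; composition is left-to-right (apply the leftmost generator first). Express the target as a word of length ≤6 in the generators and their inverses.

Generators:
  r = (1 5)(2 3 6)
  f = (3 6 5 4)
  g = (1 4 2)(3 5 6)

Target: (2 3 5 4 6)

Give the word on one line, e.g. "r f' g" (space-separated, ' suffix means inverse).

f' r r f'

  after f': (3 4 5 6)
  after r: (1 5 2 3 4)
  after r: (2 6)(3 4 5)
  after f': (2 3 5 4 6)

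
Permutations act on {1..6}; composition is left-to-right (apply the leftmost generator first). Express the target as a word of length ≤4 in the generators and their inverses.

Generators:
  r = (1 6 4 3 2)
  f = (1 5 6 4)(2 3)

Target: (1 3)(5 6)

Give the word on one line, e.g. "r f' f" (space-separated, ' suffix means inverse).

f' r

  after f': (1 4 6 5)(2 3)
  after r: (1 3)(5 6)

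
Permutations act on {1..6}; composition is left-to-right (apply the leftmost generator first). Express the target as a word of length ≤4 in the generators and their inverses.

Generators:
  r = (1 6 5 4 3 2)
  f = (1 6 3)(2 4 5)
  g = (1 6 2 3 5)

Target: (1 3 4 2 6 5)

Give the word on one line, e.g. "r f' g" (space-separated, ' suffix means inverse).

  after g: (1 6 2 3 5)
  after r: (1 5 6)(3 4)
  after g': (1 3 4 2 6 5)

g r g'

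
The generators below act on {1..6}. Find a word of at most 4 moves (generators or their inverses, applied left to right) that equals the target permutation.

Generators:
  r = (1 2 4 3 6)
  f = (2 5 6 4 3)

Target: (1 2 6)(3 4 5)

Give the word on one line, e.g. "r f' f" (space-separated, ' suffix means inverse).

  after r': (1 6 3 4 2)
  after f: (1 4 5 6 2)
  after r': (1 2 6)(3 4 5)

r' f r'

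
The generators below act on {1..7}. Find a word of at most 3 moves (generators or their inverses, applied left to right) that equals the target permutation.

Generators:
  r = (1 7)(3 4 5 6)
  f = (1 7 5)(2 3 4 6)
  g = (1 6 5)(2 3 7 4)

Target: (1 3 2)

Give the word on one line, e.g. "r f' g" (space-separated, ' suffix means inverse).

f g r'

  after f: (1 7 5)(2 3 4 6)
  after g: (1 4 5 6 3 2 7)
  after r': (1 3 2)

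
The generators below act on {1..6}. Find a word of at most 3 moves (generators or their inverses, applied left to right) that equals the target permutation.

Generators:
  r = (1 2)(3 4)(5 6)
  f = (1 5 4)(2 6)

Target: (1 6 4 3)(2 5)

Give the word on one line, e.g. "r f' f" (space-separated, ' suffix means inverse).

r f

  after r: (1 2)(3 4)(5 6)
  after f: (1 6 4 3)(2 5)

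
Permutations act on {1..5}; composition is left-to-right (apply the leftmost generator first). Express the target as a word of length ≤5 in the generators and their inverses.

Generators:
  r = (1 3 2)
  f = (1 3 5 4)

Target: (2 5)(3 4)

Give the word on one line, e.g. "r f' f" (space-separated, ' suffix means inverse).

  after r': (1 2 3)
  after r': (1 3 2)
  after f': (2 4 5 3)
  after r: (1 3)(2 4 5)
  after f': (2 5)(3 4)

r' r' f' r f'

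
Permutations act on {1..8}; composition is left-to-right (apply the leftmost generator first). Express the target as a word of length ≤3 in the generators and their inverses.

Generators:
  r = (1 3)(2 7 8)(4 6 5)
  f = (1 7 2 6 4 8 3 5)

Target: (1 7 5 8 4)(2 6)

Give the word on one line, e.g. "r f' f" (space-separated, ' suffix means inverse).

f f r

  after f: (1 7 2 6 4 8 3 5)
  after f: (1 2 4 3)(5 7 6 8)
  after r: (1 7 5 8 4)(2 6)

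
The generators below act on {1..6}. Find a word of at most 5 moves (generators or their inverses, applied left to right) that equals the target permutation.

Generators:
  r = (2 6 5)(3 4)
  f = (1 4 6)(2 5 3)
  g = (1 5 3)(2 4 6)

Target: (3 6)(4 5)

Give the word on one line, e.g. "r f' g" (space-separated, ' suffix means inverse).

  after g: (1 5 3)(2 4 6)
  after f: (1 3 4)(2 6 5)
  after g: (3 6)(4 5)

g f g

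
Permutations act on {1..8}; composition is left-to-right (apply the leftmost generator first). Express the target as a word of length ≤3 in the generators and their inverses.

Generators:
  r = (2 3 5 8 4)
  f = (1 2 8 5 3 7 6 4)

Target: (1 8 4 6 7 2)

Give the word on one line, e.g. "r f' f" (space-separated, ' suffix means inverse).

  after f': (1 4 6 7 3 5 8 2)
  after r': (1 8 4 6 7 2)

f' r'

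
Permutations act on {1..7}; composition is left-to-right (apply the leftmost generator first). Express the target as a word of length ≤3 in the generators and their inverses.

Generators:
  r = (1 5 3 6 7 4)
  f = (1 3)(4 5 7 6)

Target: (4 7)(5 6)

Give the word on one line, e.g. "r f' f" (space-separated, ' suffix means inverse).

  after f': (1 3)(4 6 7 5)
  after f': (4 7)(5 6)

f' f'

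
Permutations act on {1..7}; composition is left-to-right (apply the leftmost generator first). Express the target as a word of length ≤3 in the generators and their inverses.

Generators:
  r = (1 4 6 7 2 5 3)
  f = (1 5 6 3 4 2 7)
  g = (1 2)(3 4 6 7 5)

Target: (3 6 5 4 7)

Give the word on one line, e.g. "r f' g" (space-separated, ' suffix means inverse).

g g

  after g: (1 2)(3 4 6 7 5)
  after g: (3 6 5 4 7)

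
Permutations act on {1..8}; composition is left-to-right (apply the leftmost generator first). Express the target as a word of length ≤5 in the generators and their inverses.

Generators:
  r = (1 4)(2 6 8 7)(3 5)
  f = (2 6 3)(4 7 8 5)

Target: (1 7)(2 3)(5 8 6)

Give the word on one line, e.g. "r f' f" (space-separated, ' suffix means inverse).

r' f f r

  after r': (1 4)(2 7 8 6)(3 5)
  after f: (1 7 5 2 8 3 4)
  after f: (1 8 2 5 6 3 7 4)
  after r: (1 7)(2 3)(5 8 6)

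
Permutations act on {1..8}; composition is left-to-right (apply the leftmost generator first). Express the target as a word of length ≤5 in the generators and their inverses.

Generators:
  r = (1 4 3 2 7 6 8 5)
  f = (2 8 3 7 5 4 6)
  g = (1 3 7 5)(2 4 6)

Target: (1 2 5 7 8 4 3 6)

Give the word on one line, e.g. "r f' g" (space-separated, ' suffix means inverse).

  after g: (1 3 7 5)(2 4 6)
  after r': (1 4 7 8 6 3 2)
  after g': (1 2 5 7 8 4 3 6)

g r' g'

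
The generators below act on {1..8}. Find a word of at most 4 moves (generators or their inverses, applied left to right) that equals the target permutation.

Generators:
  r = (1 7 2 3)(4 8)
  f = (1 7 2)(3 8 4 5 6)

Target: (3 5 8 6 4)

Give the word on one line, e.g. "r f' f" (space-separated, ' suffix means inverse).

  after f: (1 7 2)(3 8 4 5 6)
  after f: (1 2 7)(3 4 6 8 5)
  after f: (3 5 8 6 4)

f f f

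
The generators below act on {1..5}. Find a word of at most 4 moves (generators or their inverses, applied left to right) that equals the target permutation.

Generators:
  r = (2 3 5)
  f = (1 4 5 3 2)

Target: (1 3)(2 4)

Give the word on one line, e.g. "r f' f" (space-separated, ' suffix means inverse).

  after r: (2 3 5)
  after f': (1 2 5 3 4)
  after f': (1 3)(2 4)

r f' f'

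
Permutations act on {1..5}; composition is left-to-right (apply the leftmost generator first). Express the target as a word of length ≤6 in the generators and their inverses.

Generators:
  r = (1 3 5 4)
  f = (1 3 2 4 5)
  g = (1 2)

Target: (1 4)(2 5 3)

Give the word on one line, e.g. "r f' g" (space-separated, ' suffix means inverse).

  after r: (1 3 5 4)
  after r: (1 5)(3 4)
  after g': (1 5 2)(3 4)
  after f': (1 4)(2 5 3)

r r g' f'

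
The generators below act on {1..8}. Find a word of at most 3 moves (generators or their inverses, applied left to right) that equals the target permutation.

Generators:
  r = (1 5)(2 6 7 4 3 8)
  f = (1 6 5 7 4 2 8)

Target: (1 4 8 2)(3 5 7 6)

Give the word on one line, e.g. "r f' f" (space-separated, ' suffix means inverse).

r f r

  after r: (1 5)(2 6 7 4 3 8)
  after f: (1 7 2 5 6 4 3)
  after r: (1 4 8 2)(3 5 7 6)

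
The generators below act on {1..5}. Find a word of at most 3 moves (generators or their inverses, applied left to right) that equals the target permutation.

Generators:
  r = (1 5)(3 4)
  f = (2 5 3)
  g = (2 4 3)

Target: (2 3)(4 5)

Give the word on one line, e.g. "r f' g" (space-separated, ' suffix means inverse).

g' f g'

  after g': (2 3 4)
  after f: (3 4 5)
  after g': (2 3)(4 5)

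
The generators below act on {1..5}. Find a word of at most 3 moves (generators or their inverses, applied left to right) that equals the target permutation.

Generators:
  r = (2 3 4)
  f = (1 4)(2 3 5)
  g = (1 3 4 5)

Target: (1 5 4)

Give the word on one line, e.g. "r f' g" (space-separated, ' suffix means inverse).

r' g f

  after r': (2 4 3)
  after g: (1 3 2 5)
  after f: (1 5 4)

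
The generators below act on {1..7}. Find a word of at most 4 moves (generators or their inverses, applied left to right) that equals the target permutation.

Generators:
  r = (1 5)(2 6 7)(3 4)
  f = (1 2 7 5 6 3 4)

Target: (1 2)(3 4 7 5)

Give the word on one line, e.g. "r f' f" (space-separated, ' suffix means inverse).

r f' r

  after r: (1 5)(2 6 7)(3 4)
  after f': (1 7)(2 5 4 6)
  after r: (1 2)(3 4 7 5)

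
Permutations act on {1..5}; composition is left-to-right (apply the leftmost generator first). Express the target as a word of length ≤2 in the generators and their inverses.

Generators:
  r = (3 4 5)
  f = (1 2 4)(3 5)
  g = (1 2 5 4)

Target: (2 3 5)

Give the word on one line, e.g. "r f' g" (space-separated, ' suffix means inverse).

  after g: (1 2 5 4)
  after f': (2 3 5)

g f'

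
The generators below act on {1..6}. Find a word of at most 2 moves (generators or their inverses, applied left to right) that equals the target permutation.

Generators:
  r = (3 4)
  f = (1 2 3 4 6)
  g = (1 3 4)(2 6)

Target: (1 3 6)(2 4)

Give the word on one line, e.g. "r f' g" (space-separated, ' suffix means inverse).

g' f'

  after g': (1 4 3)(2 6)
  after f': (1 3 6)(2 4)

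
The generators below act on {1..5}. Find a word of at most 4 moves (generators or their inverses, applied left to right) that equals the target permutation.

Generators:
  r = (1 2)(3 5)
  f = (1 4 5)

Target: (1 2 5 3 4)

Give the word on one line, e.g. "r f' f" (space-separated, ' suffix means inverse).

  after r': (1 2)(3 5)
  after f: (1 2 4 5 3)
  after f: (1 2 5 3 4)

r' f f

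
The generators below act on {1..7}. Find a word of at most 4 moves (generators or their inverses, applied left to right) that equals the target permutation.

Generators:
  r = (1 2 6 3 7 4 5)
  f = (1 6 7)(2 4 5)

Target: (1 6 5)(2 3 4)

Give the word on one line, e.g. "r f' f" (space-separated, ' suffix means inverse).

r' f r

  after r': (1 5 4 7 3 6 2)
  after f: (1 2 6 4)(3 7)
  after r: (1 6 5)(2 3 4)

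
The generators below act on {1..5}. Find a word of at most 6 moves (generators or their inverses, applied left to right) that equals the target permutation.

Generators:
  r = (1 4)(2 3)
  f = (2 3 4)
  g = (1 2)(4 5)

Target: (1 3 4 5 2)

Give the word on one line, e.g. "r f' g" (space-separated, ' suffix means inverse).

  after g: (1 2)(4 5)
  after f': (1 4 5 3 2)
  after g': (1 5 3)
  after g': (1 4 5 3 2)
  after f': (1 3 4 5 2)

g f' g' g' f'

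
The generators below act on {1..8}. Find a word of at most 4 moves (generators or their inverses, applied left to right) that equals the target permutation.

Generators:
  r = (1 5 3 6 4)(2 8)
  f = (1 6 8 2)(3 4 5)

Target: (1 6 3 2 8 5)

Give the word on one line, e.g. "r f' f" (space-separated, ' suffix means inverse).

r f r

  after r: (1 5 3 6 4)(2 8)
  after f: (1 3 8)(4 6 5)
  after r: (1 6 3 2 8 5)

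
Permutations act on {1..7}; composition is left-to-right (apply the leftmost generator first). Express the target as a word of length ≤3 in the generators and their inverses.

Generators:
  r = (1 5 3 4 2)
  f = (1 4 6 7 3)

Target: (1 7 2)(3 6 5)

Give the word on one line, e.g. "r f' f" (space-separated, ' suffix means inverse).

f' f' r

  after f': (1 3 7 6 4)
  after f': (1 7 4 3 6)
  after r: (1 7 2)(3 6 5)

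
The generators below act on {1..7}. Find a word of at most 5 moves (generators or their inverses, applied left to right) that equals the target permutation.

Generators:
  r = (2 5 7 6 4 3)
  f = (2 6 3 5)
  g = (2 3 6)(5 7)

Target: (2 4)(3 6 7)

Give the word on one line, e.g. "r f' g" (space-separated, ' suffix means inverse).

g g r f' g

  after g: (2 3 6)(5 7)
  after g: (2 6 3)
  after r: (2 4 3 5 7 6)
  after f': (2 4 6 5 7)
  after g: (2 4)(3 6 7)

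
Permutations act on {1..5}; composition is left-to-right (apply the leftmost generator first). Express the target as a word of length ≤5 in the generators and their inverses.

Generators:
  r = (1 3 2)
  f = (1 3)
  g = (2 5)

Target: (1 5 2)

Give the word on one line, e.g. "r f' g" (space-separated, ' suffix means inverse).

f' r g

  after f': (1 3)
  after r: (1 2)
  after g: (1 5 2)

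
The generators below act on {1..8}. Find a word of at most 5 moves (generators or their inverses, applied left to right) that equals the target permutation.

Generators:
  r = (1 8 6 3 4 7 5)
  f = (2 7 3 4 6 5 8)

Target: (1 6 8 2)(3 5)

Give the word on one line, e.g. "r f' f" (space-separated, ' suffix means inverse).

  after f: (2 7 3 4 6 5 8)
  after r: (1 8 2 5 6)(3 7 4)
  after r: (1 6 8 2)(3 5)

f r r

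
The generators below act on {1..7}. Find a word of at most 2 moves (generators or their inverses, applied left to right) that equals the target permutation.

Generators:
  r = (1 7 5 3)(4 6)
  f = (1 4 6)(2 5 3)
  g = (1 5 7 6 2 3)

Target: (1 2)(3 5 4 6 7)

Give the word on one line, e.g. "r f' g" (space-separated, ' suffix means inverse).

g' f

  after g': (1 3 2 6 7 5)
  after f: (1 2)(3 5 4 6 7)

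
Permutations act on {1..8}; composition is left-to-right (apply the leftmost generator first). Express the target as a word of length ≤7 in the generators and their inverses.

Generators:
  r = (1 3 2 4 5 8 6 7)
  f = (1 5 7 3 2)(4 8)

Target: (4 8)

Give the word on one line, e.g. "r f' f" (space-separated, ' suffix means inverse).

f f f f f

  after f: (1 5 7 3 2)(4 8)
  after f: (1 7 2 5 3)
  after f: (1 3 5 2 7)(4 8)
  after f: (1 2 3 7 5)
  after f: (4 8)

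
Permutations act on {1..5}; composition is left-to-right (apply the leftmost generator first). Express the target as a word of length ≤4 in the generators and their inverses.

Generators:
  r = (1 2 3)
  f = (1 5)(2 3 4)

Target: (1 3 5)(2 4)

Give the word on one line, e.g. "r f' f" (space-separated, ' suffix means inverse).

  after r': (1 3 2)
  after r': (1 2 3)
  after f: (1 3 5)(2 4)

r' r' f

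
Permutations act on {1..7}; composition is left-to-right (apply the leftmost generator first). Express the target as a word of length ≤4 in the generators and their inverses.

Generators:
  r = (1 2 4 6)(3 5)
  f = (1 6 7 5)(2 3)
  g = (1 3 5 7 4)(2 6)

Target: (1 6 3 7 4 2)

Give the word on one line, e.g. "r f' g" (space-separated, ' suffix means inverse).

r g

  after r: (1 2 4 6)(3 5)
  after g: (1 6 3 7 4 2)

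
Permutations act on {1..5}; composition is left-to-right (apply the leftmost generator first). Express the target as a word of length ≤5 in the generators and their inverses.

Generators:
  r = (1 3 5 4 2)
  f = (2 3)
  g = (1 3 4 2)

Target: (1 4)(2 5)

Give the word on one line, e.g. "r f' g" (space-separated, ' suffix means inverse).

  after g: (1 3 4 2)
  after g: (1 4)(2 3)
  after r: (1 2 5 4 3)
  after f': (1 3)(2 5 4)
  after g: (1 4)(2 5)

g g r f' g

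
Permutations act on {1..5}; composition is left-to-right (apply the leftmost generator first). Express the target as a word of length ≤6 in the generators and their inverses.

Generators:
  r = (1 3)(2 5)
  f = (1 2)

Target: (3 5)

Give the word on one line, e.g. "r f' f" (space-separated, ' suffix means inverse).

r' f f f r'

  after r': (1 3)(2 5)
  after f: (1 3 2 5)
  after f: (1 3)(2 5)
  after f: (1 3 2 5)
  after r': (3 5)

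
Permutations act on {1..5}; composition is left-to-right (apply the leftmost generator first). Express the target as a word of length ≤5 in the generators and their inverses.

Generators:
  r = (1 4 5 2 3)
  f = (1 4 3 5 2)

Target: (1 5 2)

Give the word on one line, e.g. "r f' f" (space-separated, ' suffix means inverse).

  after f': (1 2 5 3 4)
  after r: (1 3 5)
  after f: (1 5 4 3 2)
  after f: (1 2 4 5 3)
  after r': (1 5 2)

f' r f f r'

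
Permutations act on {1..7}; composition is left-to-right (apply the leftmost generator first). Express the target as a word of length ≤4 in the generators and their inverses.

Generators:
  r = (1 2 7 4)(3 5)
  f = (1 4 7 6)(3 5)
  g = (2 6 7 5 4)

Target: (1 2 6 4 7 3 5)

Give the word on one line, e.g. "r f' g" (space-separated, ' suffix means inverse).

g r

  after g: (2 6 7 5 4)
  after r: (1 2 6 4 7 3 5)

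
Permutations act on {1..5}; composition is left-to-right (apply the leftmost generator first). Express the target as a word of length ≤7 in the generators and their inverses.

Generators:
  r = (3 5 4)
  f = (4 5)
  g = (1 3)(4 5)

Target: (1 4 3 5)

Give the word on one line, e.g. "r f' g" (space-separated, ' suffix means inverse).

r' g' r' r' f

  after r': (3 4 5)
  after g': (1 3 5)
  after r': (1 4 5)
  after r': (1 5)(3 4)
  after f: (1 4 3 5)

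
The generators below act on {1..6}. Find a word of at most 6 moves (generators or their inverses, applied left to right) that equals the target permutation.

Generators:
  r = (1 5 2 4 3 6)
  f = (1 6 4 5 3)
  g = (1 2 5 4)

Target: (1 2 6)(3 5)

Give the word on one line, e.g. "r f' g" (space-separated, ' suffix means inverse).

f' g r' r'

  after f': (1 3 5 4 6)
  after g: (1 3 4 6 2 5)
  after r': (1 4 3 2)(5 6)
  after r': (1 2 6)(3 5)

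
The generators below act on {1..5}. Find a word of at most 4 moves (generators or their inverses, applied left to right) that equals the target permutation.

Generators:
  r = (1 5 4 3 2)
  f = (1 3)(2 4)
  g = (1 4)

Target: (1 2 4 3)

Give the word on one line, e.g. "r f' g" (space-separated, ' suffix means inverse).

g' f

  after g': (1 4)
  after f: (1 2 4 3)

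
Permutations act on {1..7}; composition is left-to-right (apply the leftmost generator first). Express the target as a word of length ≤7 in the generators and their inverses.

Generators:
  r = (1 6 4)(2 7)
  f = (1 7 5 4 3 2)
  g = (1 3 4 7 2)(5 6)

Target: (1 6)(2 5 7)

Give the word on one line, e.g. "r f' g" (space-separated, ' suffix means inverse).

r' r' g r g

  after r': (1 4 6)(2 7)
  after r': (1 6 4)
  after g: (1 5 6 7 2)(3 4)
  after r: (1 5 4 3)(2 6)
  after g: (1 6)(2 5 7)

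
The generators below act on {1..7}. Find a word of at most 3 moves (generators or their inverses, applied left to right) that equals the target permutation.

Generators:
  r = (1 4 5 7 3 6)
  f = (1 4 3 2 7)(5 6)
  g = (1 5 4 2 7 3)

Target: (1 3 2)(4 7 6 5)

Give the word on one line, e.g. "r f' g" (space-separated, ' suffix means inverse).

  after g: (1 5 4 2 7 3)
  after r: (1 7 6)(2 3 4)
  after g: (1 3 2)(4 7 6 5)

g r g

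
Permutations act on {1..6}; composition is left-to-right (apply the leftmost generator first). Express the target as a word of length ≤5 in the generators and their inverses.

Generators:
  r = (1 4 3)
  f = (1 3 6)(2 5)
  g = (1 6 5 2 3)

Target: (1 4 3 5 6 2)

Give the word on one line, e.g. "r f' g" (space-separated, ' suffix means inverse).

r f g' g'

  after r: (1 4 3)
  after f: (1 4 6)(2 5)
  after g': (1 4)(2 6 3)
  after g': (1 4 3 5 6 2)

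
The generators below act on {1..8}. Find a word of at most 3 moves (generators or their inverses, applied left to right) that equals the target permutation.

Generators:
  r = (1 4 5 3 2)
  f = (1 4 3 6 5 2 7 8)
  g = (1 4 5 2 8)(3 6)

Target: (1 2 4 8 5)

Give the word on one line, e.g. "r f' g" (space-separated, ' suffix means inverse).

  after g': (1 8 2 5 4)(3 6)
  after g': (1 2 4 8 5)

g' g'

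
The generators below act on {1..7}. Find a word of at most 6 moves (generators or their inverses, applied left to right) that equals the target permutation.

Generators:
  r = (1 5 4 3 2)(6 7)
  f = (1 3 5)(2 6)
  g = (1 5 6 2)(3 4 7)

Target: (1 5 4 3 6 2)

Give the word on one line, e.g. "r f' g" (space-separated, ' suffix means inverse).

f g' f r g'

  after f: (1 3 5)(2 6)
  after g': (1 7 4 3)(2 5)
  after f: (1 7 4 5 6 2)
  after r: (1 6)(2 5 7 3)
  after g': (1 5 4 3 6 2)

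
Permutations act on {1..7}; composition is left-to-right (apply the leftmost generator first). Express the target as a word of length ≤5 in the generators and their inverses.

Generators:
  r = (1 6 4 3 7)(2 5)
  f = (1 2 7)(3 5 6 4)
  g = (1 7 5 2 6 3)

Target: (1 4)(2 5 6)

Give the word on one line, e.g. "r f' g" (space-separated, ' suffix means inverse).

r' g' g' f' g

  after r': (1 7 3 4 6)(2 5)
  after g': (2 7 6 3 4)
  after g': (1 3 4 5 7 2)
  after f': (1 4 3 6 5 2 7)
  after g: (1 4)(2 5 6)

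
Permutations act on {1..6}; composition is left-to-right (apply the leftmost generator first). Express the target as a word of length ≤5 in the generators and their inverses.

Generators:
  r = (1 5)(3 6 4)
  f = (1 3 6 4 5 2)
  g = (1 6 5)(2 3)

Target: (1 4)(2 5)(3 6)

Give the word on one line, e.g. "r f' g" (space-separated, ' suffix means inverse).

  after g: (1 6 5)(2 3)
  after f: (1 4 5 3)(2 6)
  after g: (1 4)(2 5)(3 6)

g f g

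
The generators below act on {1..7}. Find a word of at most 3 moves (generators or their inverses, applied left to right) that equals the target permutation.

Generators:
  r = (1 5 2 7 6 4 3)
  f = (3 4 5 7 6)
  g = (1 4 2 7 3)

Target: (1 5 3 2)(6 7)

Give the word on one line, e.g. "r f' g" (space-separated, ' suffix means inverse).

  after r: (1 5 2 7 6 4 3)
  after g: (1 5 7 6 2 3 4)
  after g: (1 5 3 2)(6 7)

r g g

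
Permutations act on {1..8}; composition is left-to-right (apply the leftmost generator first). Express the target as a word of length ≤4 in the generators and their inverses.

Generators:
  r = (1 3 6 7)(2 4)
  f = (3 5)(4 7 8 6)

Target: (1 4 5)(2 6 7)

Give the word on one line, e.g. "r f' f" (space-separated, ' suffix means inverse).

  after f': (3 5)(4 6 8 7)
  after r': (1 7 2 4 3 5)(6 8)
  after f': (1 4 5)(2 6 7)

f' r' f'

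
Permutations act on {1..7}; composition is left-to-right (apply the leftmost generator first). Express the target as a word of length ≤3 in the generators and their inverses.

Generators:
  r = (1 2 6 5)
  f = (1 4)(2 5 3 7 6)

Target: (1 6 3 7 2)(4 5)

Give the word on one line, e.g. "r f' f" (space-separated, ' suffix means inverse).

  after r: (1 2 6 5)
  after f: (1 5 4)(3 7 6)
  after r': (1 6 3 7 2)(4 5)

r f r'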